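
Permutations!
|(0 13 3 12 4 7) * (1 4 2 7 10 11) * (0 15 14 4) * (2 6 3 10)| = |(0 13 10 11 1)(2 7 15 14 4)(3 12 6)| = 15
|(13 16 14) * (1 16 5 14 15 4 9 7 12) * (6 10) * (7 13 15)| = |(1 16 7 12)(4 9 13 5 14 15)(6 10)| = 12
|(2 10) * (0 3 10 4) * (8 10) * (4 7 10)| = 12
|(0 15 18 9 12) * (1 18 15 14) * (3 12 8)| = 8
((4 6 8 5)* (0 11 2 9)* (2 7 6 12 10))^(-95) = (0 8 10 11 5 2 7 4 9 6 12) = ((0 11 7 6 8 5 4 12 10 2 9))^(-95)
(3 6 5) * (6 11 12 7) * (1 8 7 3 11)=[0, 8, 2, 1, 4, 11, 5, 6, 7, 9, 10, 12, 3]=(1 8 7 6 5 11 12 3)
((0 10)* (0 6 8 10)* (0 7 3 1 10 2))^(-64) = ((0 7 3 1 10 6 8 2))^(-64) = (10)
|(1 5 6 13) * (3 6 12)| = 6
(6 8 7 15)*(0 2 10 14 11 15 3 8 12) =(0 2 10 14 11 15 6 12)(3 8 7) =[2, 1, 10, 8, 4, 5, 12, 3, 7, 9, 14, 15, 0, 13, 11, 6]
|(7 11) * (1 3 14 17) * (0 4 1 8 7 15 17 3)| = |(0 4 1)(3 14)(7 11 15 17 8)| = 30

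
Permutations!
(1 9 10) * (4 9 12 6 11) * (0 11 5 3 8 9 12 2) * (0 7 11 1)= (0 1 2 7 11 4 12 6 5 3 8 9 10)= [1, 2, 7, 8, 12, 3, 5, 11, 9, 10, 0, 4, 6]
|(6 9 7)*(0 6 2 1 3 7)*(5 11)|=12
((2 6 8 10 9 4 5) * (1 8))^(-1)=(1 6 2 5 4 9 10 8)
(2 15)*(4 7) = [0, 1, 15, 3, 7, 5, 6, 4, 8, 9, 10, 11, 12, 13, 14, 2] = (2 15)(4 7)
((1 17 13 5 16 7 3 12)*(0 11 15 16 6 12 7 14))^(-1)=((0 11 15 16 14)(1 17 13 5 6 12)(3 7))^(-1)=(0 14 16 15 11)(1 12 6 5 13 17)(3 7)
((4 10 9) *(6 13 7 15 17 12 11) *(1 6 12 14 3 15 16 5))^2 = ((1 6 13 7 16 5)(3 15 17 14)(4 10 9)(11 12))^2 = (1 13 16)(3 17)(4 9 10)(5 6 7)(14 15)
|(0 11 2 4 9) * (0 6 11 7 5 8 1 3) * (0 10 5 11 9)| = |(0 7 11 2 4)(1 3 10 5 8)(6 9)| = 10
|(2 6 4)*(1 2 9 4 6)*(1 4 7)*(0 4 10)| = 7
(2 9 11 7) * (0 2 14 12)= (0 2 9 11 7 14 12)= [2, 1, 9, 3, 4, 5, 6, 14, 8, 11, 10, 7, 0, 13, 12]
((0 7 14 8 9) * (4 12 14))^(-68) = (0 4 14 9 7 12 8)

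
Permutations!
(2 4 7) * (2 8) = (2 4 7 8) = [0, 1, 4, 3, 7, 5, 6, 8, 2]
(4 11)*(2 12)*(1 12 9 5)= (1 12 2 9 5)(4 11)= [0, 12, 9, 3, 11, 1, 6, 7, 8, 5, 10, 4, 2]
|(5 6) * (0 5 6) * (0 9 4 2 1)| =6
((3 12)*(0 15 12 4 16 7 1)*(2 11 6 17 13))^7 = ((0 15 12 3 4 16 7 1)(2 11 6 17 13))^7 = (0 1 7 16 4 3 12 15)(2 6 13 11 17)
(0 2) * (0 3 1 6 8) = (0 2 3 1 6 8) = [2, 6, 3, 1, 4, 5, 8, 7, 0]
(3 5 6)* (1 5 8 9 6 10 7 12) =(1 5 10 7 12)(3 8 9 6) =[0, 5, 2, 8, 4, 10, 3, 12, 9, 6, 7, 11, 1]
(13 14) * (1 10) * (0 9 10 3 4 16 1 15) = (0 9 10 15)(1 3 4 16)(13 14) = [9, 3, 2, 4, 16, 5, 6, 7, 8, 10, 15, 11, 12, 14, 13, 0, 1]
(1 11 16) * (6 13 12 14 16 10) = (1 11 10 6 13 12 14 16) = [0, 11, 2, 3, 4, 5, 13, 7, 8, 9, 6, 10, 14, 12, 16, 15, 1]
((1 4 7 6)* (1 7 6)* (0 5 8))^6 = (8)(1 6)(4 7)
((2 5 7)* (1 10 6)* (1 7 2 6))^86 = ((1 10)(2 5)(6 7))^86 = (10)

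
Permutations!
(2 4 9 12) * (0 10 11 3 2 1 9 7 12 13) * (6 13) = [10, 9, 4, 2, 7, 5, 13, 12, 8, 6, 11, 3, 1, 0] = (0 10 11 3 2 4 7 12 1 9 6 13)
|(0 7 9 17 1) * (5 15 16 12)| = 20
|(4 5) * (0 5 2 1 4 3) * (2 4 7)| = |(0 5 3)(1 7 2)| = 3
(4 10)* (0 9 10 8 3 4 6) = (0 9 10 6)(3 4 8) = [9, 1, 2, 4, 8, 5, 0, 7, 3, 10, 6]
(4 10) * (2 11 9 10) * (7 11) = [0, 1, 7, 3, 2, 5, 6, 11, 8, 10, 4, 9] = (2 7 11 9 10 4)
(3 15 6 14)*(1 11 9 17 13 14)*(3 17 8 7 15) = [0, 11, 2, 3, 4, 5, 1, 15, 7, 8, 10, 9, 12, 14, 17, 6, 16, 13] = (1 11 9 8 7 15 6)(13 14 17)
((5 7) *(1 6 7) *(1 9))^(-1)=(1 9 5 7 6)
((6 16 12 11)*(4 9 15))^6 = (6 12)(11 16)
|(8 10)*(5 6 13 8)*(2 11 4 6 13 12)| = |(2 11 4 6 12)(5 13 8 10)| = 20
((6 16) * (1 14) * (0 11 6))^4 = ((0 11 6 16)(1 14))^4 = (16)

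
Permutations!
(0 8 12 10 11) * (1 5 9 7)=(0 8 12 10 11)(1 5 9 7)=[8, 5, 2, 3, 4, 9, 6, 1, 12, 7, 11, 0, 10]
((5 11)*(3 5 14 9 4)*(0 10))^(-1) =((0 10)(3 5 11 14 9 4))^(-1) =(0 10)(3 4 9 14 11 5)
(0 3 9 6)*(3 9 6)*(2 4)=(0 9 3 6)(2 4)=[9, 1, 4, 6, 2, 5, 0, 7, 8, 3]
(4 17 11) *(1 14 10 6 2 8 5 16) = (1 14 10 6 2 8 5 16)(4 17 11) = [0, 14, 8, 3, 17, 16, 2, 7, 5, 9, 6, 4, 12, 13, 10, 15, 1, 11]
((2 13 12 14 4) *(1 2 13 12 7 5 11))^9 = (14)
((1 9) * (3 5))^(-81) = (1 9)(3 5) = ((1 9)(3 5))^(-81)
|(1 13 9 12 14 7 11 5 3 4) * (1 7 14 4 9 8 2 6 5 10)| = 13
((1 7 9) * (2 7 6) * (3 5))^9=(1 9 7 2 6)(3 5)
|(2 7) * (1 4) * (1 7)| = |(1 4 7 2)| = 4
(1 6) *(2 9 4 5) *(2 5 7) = [0, 6, 9, 3, 7, 5, 1, 2, 8, 4] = (1 6)(2 9 4 7)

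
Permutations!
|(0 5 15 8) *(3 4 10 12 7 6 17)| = |(0 5 15 8)(3 4 10 12 7 6 17)| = 28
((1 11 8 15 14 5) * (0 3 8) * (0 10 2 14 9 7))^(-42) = ((0 3 8 15 9 7)(1 11 10 2 14 5))^(-42) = (15)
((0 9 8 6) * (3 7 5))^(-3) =((0 9 8 6)(3 7 5))^(-3) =(0 9 8 6)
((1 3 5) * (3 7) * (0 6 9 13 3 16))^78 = ((0 6 9 13 3 5 1 7 16))^78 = (0 1 13)(3 6 7)(5 9 16)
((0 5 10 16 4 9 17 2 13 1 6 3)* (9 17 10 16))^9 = (0 3 6 1 13 2 17 4 16 5)(9 10)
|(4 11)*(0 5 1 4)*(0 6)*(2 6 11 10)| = 7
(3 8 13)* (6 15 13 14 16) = (3 8 14 16 6 15 13) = [0, 1, 2, 8, 4, 5, 15, 7, 14, 9, 10, 11, 12, 3, 16, 13, 6]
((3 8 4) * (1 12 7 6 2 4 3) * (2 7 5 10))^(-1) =((1 12 5 10 2 4)(3 8)(6 7))^(-1) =(1 4 2 10 5 12)(3 8)(6 7)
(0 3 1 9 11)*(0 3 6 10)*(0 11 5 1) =(0 6 10 11 3)(1 9 5) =[6, 9, 2, 0, 4, 1, 10, 7, 8, 5, 11, 3]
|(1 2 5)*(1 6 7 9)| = |(1 2 5 6 7 9)| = 6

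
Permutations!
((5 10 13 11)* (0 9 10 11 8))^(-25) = (13)(5 11) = ((0 9 10 13 8)(5 11))^(-25)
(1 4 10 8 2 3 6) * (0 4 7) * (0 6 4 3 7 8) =(0 3 4 10)(1 8 2 7 6) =[3, 8, 7, 4, 10, 5, 1, 6, 2, 9, 0]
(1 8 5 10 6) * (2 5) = [0, 8, 5, 3, 4, 10, 1, 7, 2, 9, 6] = (1 8 2 5 10 6)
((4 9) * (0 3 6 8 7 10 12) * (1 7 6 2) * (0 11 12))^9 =((0 3 2 1 7 10)(4 9)(6 8)(11 12))^9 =(0 1)(2 10)(3 7)(4 9)(6 8)(11 12)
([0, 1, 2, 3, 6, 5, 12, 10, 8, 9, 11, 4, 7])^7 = [0, 1, 2, 3, 6, 5, 12, 10, 8, 9, 11, 4, 7]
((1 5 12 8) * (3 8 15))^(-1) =(1 8 3 15 12 5)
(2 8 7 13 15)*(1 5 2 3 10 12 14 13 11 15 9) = (1 5 2 8 7 11 15 3 10 12 14 13 9) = [0, 5, 8, 10, 4, 2, 6, 11, 7, 1, 12, 15, 14, 9, 13, 3]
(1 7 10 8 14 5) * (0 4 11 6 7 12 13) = (0 4 11 6 7 10 8 14 5 1 12 13) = [4, 12, 2, 3, 11, 1, 7, 10, 14, 9, 8, 6, 13, 0, 5]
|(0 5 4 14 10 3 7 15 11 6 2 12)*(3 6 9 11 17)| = 8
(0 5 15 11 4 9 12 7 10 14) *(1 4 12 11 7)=[5, 4, 2, 3, 9, 15, 6, 10, 8, 11, 14, 12, 1, 13, 0, 7]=(0 5 15 7 10 14)(1 4 9 11 12)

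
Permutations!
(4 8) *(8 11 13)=[0, 1, 2, 3, 11, 5, 6, 7, 4, 9, 10, 13, 12, 8]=(4 11 13 8)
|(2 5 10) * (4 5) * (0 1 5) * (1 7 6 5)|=|(0 7 6 5 10 2 4)|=7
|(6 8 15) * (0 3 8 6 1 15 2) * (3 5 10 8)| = 10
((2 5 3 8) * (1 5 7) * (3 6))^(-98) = (8)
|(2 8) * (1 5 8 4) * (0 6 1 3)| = 8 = |(0 6 1 5 8 2 4 3)|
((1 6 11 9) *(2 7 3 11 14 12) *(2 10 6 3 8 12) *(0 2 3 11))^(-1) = (0 3 14 6 10 12 8 7 2)(1 9 11)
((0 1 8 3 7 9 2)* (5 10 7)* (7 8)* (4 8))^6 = (0 1 7 9 2)(3 5 10 4 8)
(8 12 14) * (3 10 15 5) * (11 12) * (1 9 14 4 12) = (1 9 14 8 11)(3 10 15 5)(4 12) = [0, 9, 2, 10, 12, 3, 6, 7, 11, 14, 15, 1, 4, 13, 8, 5]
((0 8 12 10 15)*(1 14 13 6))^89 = ((0 8 12 10 15)(1 14 13 6))^89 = (0 15 10 12 8)(1 14 13 6)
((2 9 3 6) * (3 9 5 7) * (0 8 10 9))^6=(0 10)(2 5 7 3 6)(8 9)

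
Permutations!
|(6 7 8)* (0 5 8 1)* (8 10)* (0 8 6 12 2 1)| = |(0 5 10 6 7)(1 8 12 2)| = 20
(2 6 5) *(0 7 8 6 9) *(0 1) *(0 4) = (0 7 8 6 5 2 9 1 4) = [7, 4, 9, 3, 0, 2, 5, 8, 6, 1]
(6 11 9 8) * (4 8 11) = (4 8 6)(9 11) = [0, 1, 2, 3, 8, 5, 4, 7, 6, 11, 10, 9]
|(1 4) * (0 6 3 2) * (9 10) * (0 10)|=6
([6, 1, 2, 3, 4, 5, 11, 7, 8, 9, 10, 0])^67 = (0 6 11)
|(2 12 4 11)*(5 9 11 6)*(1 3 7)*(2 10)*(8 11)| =|(1 3 7)(2 12 4 6 5 9 8 11 10)| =9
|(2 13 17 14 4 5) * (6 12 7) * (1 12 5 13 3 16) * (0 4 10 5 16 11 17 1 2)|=15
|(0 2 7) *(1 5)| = 6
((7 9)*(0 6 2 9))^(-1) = (0 7 9 2 6)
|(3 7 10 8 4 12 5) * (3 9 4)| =|(3 7 10 8)(4 12 5 9)| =4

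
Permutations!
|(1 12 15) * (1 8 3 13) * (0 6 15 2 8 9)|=12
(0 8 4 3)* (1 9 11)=(0 8 4 3)(1 9 11)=[8, 9, 2, 0, 3, 5, 6, 7, 4, 11, 10, 1]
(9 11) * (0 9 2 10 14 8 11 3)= (0 9 3)(2 10 14 8 11)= [9, 1, 10, 0, 4, 5, 6, 7, 11, 3, 14, 2, 12, 13, 8]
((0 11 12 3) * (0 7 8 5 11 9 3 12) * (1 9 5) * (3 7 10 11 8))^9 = (12)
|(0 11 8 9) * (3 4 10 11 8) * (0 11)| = 7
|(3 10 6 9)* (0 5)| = 4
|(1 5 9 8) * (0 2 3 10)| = 4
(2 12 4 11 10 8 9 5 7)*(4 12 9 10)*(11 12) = [0, 1, 9, 3, 12, 7, 6, 2, 10, 5, 8, 4, 11] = (2 9 5 7)(4 12 11)(8 10)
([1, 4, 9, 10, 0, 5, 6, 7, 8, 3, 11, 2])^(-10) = (11)(0 4 1)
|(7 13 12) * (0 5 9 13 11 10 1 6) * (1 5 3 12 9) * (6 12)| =6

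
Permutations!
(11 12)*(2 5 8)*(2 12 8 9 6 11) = (2 5 9 6 11 8 12) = [0, 1, 5, 3, 4, 9, 11, 7, 12, 6, 10, 8, 2]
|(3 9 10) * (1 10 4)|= |(1 10 3 9 4)|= 5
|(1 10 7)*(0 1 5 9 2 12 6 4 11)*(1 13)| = 12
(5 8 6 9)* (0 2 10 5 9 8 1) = (0 2 10 5 1)(6 8) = [2, 0, 10, 3, 4, 1, 8, 7, 6, 9, 5]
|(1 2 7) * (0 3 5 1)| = 6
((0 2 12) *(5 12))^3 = ((0 2 5 12))^3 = (0 12 5 2)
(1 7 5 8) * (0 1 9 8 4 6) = [1, 7, 2, 3, 6, 4, 0, 5, 9, 8] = (0 1 7 5 4 6)(8 9)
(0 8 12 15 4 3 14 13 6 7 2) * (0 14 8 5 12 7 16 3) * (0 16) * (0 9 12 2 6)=(0 5 2 14 13)(3 8 7 6 9 12 15 4 16)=[5, 1, 14, 8, 16, 2, 9, 6, 7, 12, 10, 11, 15, 0, 13, 4, 3]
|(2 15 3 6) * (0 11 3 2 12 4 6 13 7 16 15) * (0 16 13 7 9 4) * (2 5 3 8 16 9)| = |(0 11 8 16 15 5 3 7 13 2 9 4 6 12)| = 14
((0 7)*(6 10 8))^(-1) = (0 7)(6 8 10)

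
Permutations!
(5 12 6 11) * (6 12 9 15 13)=(5 9 15 13 6 11)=[0, 1, 2, 3, 4, 9, 11, 7, 8, 15, 10, 5, 12, 6, 14, 13]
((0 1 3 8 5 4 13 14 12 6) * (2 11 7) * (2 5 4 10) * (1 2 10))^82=((0 2 11 7 5 1 3 8 4 13 14 12 6))^82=(0 5 4 6 7 8 12 11 3 14 2 1 13)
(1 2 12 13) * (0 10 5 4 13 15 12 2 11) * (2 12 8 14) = (0 10 5 4 13 1 11)(2 12 15 8 14) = [10, 11, 12, 3, 13, 4, 6, 7, 14, 9, 5, 0, 15, 1, 2, 8]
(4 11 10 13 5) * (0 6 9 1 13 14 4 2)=(0 6 9 1 13 5 2)(4 11 10 14)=[6, 13, 0, 3, 11, 2, 9, 7, 8, 1, 14, 10, 12, 5, 4]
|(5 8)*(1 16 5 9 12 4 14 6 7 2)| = |(1 16 5 8 9 12 4 14 6 7 2)| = 11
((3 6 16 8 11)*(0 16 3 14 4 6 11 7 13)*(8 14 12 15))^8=((0 16 14 4 6 3 11 12 15 8 7 13))^8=(0 15 6)(3 16 8)(4 13 12)(7 11 14)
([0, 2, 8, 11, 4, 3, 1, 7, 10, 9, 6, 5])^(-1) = [0, 6, 1, 5, 4, 11, 10, 7, 2, 9, 8, 3]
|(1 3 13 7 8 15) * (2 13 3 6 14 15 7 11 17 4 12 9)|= |(1 6 14 15)(2 13 11 17 4 12 9)(7 8)|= 28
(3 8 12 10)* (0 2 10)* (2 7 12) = (0 7 12)(2 10 3 8) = [7, 1, 10, 8, 4, 5, 6, 12, 2, 9, 3, 11, 0]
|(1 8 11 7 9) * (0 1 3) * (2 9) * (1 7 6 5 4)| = |(0 7 2 9 3)(1 8 11 6 5 4)| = 30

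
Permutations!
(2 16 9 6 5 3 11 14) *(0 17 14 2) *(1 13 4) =(0 17 14)(1 13 4)(2 16 9 6 5 3 11) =[17, 13, 16, 11, 1, 3, 5, 7, 8, 6, 10, 2, 12, 4, 0, 15, 9, 14]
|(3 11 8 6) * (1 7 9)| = 12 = |(1 7 9)(3 11 8 6)|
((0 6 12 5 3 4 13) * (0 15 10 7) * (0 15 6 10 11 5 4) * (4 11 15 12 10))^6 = (15)(0 12 13 5 10)(3 7 4 11 6)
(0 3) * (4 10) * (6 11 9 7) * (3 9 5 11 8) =(0 9 7 6 8 3)(4 10)(5 11) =[9, 1, 2, 0, 10, 11, 8, 6, 3, 7, 4, 5]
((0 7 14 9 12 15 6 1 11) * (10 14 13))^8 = (0 6 9 13 11 15 14 7 1 12 10) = ((0 7 13 10 14 9 12 15 6 1 11))^8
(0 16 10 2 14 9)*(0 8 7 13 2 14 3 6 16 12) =(0 12)(2 3 6 16 10 14 9 8 7 13) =[12, 1, 3, 6, 4, 5, 16, 13, 7, 8, 14, 11, 0, 2, 9, 15, 10]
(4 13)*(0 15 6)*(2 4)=(0 15 6)(2 4 13)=[15, 1, 4, 3, 13, 5, 0, 7, 8, 9, 10, 11, 12, 2, 14, 6]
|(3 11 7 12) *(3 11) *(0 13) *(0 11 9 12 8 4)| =|(0 13 11 7 8 4)(9 12)| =6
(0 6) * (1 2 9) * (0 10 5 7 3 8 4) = (0 6 10 5 7 3 8 4)(1 2 9) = [6, 2, 9, 8, 0, 7, 10, 3, 4, 1, 5]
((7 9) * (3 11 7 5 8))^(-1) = (3 8 5 9 7 11)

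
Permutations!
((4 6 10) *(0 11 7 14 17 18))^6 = (18)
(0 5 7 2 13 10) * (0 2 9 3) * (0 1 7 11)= (0 5 11)(1 7 9 3)(2 13 10)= [5, 7, 13, 1, 4, 11, 6, 9, 8, 3, 2, 0, 12, 10]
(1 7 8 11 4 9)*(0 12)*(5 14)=[12, 7, 2, 3, 9, 14, 6, 8, 11, 1, 10, 4, 0, 13, 5]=(0 12)(1 7 8 11 4 9)(5 14)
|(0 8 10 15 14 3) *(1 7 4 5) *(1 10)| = |(0 8 1 7 4 5 10 15 14 3)| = 10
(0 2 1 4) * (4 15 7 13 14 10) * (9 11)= (0 2 1 15 7 13 14 10 4)(9 11)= [2, 15, 1, 3, 0, 5, 6, 13, 8, 11, 4, 9, 12, 14, 10, 7]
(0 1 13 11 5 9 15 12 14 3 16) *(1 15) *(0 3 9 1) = [15, 13, 2, 16, 4, 1, 6, 7, 8, 0, 10, 5, 14, 11, 9, 12, 3] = (0 15 12 14 9)(1 13 11 5)(3 16)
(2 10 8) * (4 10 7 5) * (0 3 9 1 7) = (0 3 9 1 7 5 4 10 8 2) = [3, 7, 0, 9, 10, 4, 6, 5, 2, 1, 8]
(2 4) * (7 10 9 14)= (2 4)(7 10 9 14)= [0, 1, 4, 3, 2, 5, 6, 10, 8, 14, 9, 11, 12, 13, 7]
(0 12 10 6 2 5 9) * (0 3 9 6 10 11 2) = (0 12 11 2 5 6)(3 9) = [12, 1, 5, 9, 4, 6, 0, 7, 8, 3, 10, 2, 11]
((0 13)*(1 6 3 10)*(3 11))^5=((0 13)(1 6 11 3 10))^5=(0 13)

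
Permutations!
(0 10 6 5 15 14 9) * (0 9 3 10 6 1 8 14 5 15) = [6, 8, 2, 10, 4, 0, 15, 7, 14, 9, 1, 11, 12, 13, 3, 5] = (0 6 15 5)(1 8 14 3 10)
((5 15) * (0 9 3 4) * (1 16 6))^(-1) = (0 4 3 9)(1 6 16)(5 15)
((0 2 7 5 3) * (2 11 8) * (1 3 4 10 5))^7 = (11)(4 10 5)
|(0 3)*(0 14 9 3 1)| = 6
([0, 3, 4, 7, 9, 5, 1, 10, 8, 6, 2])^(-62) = [0, 7, 9, 10, 6, 5, 3, 2, 8, 1, 4]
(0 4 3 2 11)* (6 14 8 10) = (0 4 3 2 11)(6 14 8 10) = [4, 1, 11, 2, 3, 5, 14, 7, 10, 9, 6, 0, 12, 13, 8]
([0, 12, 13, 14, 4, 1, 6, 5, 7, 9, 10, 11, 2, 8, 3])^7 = [0, 1, 2, 14, 4, 5, 6, 7, 8, 9, 10, 11, 12, 13, 3]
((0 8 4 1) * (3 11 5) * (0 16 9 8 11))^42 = (0 5)(1 9 4 16 8)(3 11)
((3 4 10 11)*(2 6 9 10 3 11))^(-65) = (11)(2 10 9 6)(3 4)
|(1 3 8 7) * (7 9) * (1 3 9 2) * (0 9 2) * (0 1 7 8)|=7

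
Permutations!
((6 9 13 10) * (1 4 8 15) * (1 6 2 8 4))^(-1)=((2 8 15 6 9 13 10))^(-1)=(2 10 13 9 6 15 8)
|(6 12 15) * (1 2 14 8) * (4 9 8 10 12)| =|(1 2 14 10 12 15 6 4 9 8)| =10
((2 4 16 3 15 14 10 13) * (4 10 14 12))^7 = ((2 10 13)(3 15 12 4 16))^7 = (2 10 13)(3 12 16 15 4)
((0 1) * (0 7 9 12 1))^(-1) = ((1 7 9 12))^(-1) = (1 12 9 7)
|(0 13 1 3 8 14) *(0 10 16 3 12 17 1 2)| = |(0 13 2)(1 12 17)(3 8 14 10 16)| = 15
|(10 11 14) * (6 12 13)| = 3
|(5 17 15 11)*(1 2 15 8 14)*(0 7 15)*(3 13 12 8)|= 13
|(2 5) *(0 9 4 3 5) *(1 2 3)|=|(0 9 4 1 2)(3 5)|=10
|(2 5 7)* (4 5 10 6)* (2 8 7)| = 10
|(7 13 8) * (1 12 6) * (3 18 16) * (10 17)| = 6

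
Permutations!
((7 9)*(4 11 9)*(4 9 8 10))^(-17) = (4 10 8 11)(7 9)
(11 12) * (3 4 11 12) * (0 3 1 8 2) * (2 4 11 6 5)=(12)(0 3 11 1 8 4 6 5 2)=[3, 8, 0, 11, 6, 2, 5, 7, 4, 9, 10, 1, 12]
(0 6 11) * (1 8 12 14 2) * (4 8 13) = (0 6 11)(1 13 4 8 12 14 2) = [6, 13, 1, 3, 8, 5, 11, 7, 12, 9, 10, 0, 14, 4, 2]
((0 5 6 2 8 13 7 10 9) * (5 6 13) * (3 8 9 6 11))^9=(0 2 10 13 8 11 9 6 7 5 3)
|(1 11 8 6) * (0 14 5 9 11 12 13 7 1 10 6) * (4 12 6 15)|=24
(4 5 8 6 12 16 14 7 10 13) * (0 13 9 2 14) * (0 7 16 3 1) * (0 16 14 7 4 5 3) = (0 13 5 8 6 12)(1 16 4 3)(2 7 10 9) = [13, 16, 7, 1, 3, 8, 12, 10, 6, 2, 9, 11, 0, 5, 14, 15, 4]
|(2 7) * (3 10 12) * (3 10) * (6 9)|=2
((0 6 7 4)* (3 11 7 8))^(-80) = ((0 6 8 3 11 7 4))^(-80) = (0 11 6 7 8 4 3)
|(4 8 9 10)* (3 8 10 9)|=|(3 8)(4 10)|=2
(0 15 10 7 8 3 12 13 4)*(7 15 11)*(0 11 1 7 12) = (0 1 7 8 3)(4 11 12 13)(10 15) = [1, 7, 2, 0, 11, 5, 6, 8, 3, 9, 15, 12, 13, 4, 14, 10]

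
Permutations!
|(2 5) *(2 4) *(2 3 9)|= 5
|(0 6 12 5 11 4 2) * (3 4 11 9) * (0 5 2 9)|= 15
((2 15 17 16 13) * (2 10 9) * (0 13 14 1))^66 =((0 13 10 9 2 15 17 16 14 1))^66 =(0 17 10 14 2)(1 15 13 16 9)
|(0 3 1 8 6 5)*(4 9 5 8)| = 6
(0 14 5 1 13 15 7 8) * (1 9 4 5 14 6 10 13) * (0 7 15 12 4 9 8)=(15)(0 6 10 13 12 4 5 8 7)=[6, 1, 2, 3, 5, 8, 10, 0, 7, 9, 13, 11, 4, 12, 14, 15]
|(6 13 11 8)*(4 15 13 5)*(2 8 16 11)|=|(2 8 6 5 4 15 13)(11 16)|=14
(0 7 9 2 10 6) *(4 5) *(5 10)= (0 7 9 2 5 4 10 6)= [7, 1, 5, 3, 10, 4, 0, 9, 8, 2, 6]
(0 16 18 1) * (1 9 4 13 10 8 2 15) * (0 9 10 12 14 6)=(0 16 18 10 8 2 15 1 9 4 13 12 14 6)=[16, 9, 15, 3, 13, 5, 0, 7, 2, 4, 8, 11, 14, 12, 6, 1, 18, 17, 10]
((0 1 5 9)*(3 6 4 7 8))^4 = ((0 1 5 9)(3 6 4 7 8))^4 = (9)(3 8 7 4 6)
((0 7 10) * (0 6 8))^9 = ((0 7 10 6 8))^9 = (0 8 6 10 7)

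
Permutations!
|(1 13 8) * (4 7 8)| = |(1 13 4 7 8)| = 5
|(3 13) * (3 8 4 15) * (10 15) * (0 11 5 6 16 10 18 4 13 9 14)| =10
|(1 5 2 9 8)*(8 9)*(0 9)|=4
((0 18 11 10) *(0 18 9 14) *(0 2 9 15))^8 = ((0 15)(2 9 14)(10 18 11))^8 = (2 14 9)(10 11 18)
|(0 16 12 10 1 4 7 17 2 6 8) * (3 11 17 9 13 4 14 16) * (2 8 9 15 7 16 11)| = |(0 3 2 6 9 13 4 16 12 10 1 14 11 17 8)(7 15)| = 30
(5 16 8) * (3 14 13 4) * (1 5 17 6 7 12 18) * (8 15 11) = [0, 5, 2, 14, 3, 16, 7, 12, 17, 9, 10, 8, 18, 4, 13, 11, 15, 6, 1] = (1 5 16 15 11 8 17 6 7 12 18)(3 14 13 4)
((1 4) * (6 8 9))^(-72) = (9) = ((1 4)(6 8 9))^(-72)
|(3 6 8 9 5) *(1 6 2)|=7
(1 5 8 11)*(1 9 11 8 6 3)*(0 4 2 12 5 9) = (0 4 2 12 5 6 3 1 9 11) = [4, 9, 12, 1, 2, 6, 3, 7, 8, 11, 10, 0, 5]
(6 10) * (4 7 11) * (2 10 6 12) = [0, 1, 10, 3, 7, 5, 6, 11, 8, 9, 12, 4, 2] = (2 10 12)(4 7 11)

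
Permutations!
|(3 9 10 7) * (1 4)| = |(1 4)(3 9 10 7)| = 4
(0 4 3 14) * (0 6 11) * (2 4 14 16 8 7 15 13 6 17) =(0 14 17 2 4 3 16 8 7 15 13 6 11) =[14, 1, 4, 16, 3, 5, 11, 15, 7, 9, 10, 0, 12, 6, 17, 13, 8, 2]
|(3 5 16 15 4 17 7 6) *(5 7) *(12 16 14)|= 21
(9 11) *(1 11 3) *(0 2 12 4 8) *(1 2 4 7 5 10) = (0 4 8)(1 11 9 3 2 12 7 5 10) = [4, 11, 12, 2, 8, 10, 6, 5, 0, 3, 1, 9, 7]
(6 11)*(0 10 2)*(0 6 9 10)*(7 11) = (2 6 7 11 9 10) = [0, 1, 6, 3, 4, 5, 7, 11, 8, 10, 2, 9]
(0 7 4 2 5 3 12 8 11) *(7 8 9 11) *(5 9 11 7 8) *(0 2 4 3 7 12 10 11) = (0 5 7 3 10 11 2 9 12) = [5, 1, 9, 10, 4, 7, 6, 3, 8, 12, 11, 2, 0]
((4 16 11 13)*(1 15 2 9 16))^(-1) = (1 4 13 11 16 9 2 15)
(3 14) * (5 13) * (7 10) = (3 14)(5 13)(7 10) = [0, 1, 2, 14, 4, 13, 6, 10, 8, 9, 7, 11, 12, 5, 3]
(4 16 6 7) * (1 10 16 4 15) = [0, 10, 2, 3, 4, 5, 7, 15, 8, 9, 16, 11, 12, 13, 14, 1, 6] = (1 10 16 6 7 15)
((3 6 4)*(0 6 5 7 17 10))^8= (17)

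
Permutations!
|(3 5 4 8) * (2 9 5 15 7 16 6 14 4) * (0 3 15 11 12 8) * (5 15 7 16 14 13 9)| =40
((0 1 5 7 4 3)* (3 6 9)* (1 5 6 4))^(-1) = (0 3 9 6 1 7 5)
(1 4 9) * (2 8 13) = (1 4 9)(2 8 13) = [0, 4, 8, 3, 9, 5, 6, 7, 13, 1, 10, 11, 12, 2]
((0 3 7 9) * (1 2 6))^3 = ((0 3 7 9)(1 2 6))^3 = (0 9 7 3)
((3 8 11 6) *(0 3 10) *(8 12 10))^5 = (0 3 12 10)(6 11 8)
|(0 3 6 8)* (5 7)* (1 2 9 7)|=|(0 3 6 8)(1 2 9 7 5)|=20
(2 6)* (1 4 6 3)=[0, 4, 3, 1, 6, 5, 2]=(1 4 6 2 3)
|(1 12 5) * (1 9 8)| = |(1 12 5 9 8)| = 5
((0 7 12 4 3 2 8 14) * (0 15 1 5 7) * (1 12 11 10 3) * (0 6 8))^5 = (0 12 11 6 4 10 8 1 3 14 5 2 15 7)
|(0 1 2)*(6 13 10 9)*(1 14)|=4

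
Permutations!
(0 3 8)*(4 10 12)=(0 3 8)(4 10 12)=[3, 1, 2, 8, 10, 5, 6, 7, 0, 9, 12, 11, 4]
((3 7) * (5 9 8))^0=((3 7)(5 9 8))^0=(9)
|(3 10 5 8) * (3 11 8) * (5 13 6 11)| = 7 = |(3 10 13 6 11 8 5)|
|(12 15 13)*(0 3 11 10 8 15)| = 8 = |(0 3 11 10 8 15 13 12)|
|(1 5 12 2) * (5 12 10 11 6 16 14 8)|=21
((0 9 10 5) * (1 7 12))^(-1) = ((0 9 10 5)(1 7 12))^(-1) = (0 5 10 9)(1 12 7)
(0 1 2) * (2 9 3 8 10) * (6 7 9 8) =(0 1 8 10 2)(3 6 7 9) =[1, 8, 0, 6, 4, 5, 7, 9, 10, 3, 2]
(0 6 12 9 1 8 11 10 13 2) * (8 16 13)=(0 6 12 9 1 16 13 2)(8 11 10)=[6, 16, 0, 3, 4, 5, 12, 7, 11, 1, 8, 10, 9, 2, 14, 15, 13]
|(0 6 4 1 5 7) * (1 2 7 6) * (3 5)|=8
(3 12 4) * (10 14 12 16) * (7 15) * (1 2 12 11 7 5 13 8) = (1 2 12 4 3 16 10 14 11 7 15 5 13 8) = [0, 2, 12, 16, 3, 13, 6, 15, 1, 9, 14, 7, 4, 8, 11, 5, 10]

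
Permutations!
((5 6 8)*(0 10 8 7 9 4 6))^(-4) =(10)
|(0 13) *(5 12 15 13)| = 5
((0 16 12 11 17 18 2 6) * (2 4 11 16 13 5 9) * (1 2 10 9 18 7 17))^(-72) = (18)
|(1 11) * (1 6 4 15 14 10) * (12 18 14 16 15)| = 8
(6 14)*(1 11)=[0, 11, 2, 3, 4, 5, 14, 7, 8, 9, 10, 1, 12, 13, 6]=(1 11)(6 14)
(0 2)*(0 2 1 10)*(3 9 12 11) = [1, 10, 2, 9, 4, 5, 6, 7, 8, 12, 0, 3, 11] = (0 1 10)(3 9 12 11)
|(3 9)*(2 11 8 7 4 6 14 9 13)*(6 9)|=|(2 11 8 7 4 9 3 13)(6 14)|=8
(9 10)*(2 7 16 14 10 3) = (2 7 16 14 10 9 3) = [0, 1, 7, 2, 4, 5, 6, 16, 8, 3, 9, 11, 12, 13, 10, 15, 14]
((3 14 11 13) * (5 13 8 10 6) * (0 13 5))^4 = (0 11)(3 10)(6 14)(8 13)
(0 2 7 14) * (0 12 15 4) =(0 2 7 14 12 15 4) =[2, 1, 7, 3, 0, 5, 6, 14, 8, 9, 10, 11, 15, 13, 12, 4]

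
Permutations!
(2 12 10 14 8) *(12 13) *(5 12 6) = (2 13 6 5 12 10 14 8) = [0, 1, 13, 3, 4, 12, 5, 7, 2, 9, 14, 11, 10, 6, 8]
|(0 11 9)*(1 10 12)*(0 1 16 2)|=|(0 11 9 1 10 12 16 2)|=8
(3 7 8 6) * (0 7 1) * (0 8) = (0 7)(1 8 6 3) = [7, 8, 2, 1, 4, 5, 3, 0, 6]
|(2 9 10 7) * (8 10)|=5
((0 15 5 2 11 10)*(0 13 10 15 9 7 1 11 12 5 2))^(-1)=((0 9 7 1 11 15 2 12 5)(10 13))^(-1)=(0 5 12 2 15 11 1 7 9)(10 13)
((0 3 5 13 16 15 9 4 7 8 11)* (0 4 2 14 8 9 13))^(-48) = (16)(2 14 8 11 4 7 9)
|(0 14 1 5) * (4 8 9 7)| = 4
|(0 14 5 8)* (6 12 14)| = |(0 6 12 14 5 8)| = 6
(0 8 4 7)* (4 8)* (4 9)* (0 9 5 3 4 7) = (0 5 3 4)(7 9) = [5, 1, 2, 4, 0, 3, 6, 9, 8, 7]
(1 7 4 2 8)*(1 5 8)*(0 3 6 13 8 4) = (0 3 6 13 8 5 4 2 1 7) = [3, 7, 1, 6, 2, 4, 13, 0, 5, 9, 10, 11, 12, 8]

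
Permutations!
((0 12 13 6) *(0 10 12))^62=((6 10 12 13))^62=(6 12)(10 13)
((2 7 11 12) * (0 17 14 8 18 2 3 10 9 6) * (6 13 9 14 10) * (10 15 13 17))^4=(0 18 12 10 2 3 14 7 6 8 11)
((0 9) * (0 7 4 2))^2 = ((0 9 7 4 2))^2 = (0 7 2 9 4)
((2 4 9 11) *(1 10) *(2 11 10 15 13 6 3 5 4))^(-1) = (1 10 9 4 5 3 6 13 15)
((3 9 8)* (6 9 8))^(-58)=(9)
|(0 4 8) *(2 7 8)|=|(0 4 2 7 8)|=5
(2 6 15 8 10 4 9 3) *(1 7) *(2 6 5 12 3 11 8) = [0, 7, 5, 6, 9, 12, 15, 1, 10, 11, 4, 8, 3, 13, 14, 2] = (1 7)(2 5 12 3 6 15)(4 9 11 8 10)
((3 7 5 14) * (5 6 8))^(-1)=((3 7 6 8 5 14))^(-1)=(3 14 5 8 6 7)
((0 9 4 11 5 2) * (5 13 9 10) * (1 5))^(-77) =((0 10 1 5 2)(4 11 13 9))^(-77) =(0 5 10 2 1)(4 9 13 11)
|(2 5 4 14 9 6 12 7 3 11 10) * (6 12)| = 10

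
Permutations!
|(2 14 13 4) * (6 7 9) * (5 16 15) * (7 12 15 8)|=|(2 14 13 4)(5 16 8 7 9 6 12 15)|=8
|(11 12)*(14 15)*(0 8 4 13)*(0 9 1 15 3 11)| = 11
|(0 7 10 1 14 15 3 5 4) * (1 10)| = |(0 7 1 14 15 3 5 4)| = 8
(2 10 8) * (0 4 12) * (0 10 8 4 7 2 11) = (0 7 2 8 11)(4 12 10) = [7, 1, 8, 3, 12, 5, 6, 2, 11, 9, 4, 0, 10]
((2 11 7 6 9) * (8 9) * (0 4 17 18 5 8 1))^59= ((0 4 17 18 5 8 9 2 11 7 6 1))^59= (0 1 6 7 11 2 9 8 5 18 17 4)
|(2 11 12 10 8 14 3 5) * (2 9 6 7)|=|(2 11 12 10 8 14 3 5 9 6 7)|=11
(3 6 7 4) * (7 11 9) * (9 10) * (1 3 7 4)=(1 3 6 11 10 9 4 7)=[0, 3, 2, 6, 7, 5, 11, 1, 8, 4, 9, 10]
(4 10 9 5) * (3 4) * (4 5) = (3 5)(4 10 9) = [0, 1, 2, 5, 10, 3, 6, 7, 8, 4, 9]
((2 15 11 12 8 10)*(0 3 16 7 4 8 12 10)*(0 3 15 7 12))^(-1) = ((0 15 11 10 2 7 4 8 3 16 12))^(-1) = (0 12 16 3 8 4 7 2 10 11 15)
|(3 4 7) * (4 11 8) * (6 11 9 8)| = |(3 9 8 4 7)(6 11)| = 10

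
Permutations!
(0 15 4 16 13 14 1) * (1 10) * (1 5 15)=(0 1)(4 16 13 14 10 5 15)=[1, 0, 2, 3, 16, 15, 6, 7, 8, 9, 5, 11, 12, 14, 10, 4, 13]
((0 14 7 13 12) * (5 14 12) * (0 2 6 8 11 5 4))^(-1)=((0 12 2 6 8 11 5 14 7 13 4))^(-1)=(0 4 13 7 14 5 11 8 6 2 12)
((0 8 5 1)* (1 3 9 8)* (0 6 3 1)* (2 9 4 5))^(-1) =(1 5 4 3 6)(2 8 9)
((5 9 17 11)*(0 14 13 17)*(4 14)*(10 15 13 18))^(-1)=((0 4 14 18 10 15 13 17 11 5 9))^(-1)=(0 9 5 11 17 13 15 10 18 14 4)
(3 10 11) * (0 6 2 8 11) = (0 6 2 8 11 3 10) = [6, 1, 8, 10, 4, 5, 2, 7, 11, 9, 0, 3]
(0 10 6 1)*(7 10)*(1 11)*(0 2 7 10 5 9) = (0 10 6 11 1 2 7 5 9) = [10, 2, 7, 3, 4, 9, 11, 5, 8, 0, 6, 1]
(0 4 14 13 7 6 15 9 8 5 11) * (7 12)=(0 4 14 13 12 7 6 15 9 8 5 11)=[4, 1, 2, 3, 14, 11, 15, 6, 5, 8, 10, 0, 7, 12, 13, 9]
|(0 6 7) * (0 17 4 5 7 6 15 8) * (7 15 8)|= |(0 8)(4 5 15 7 17)|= 10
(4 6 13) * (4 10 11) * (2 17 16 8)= (2 17 16 8)(4 6 13 10 11)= [0, 1, 17, 3, 6, 5, 13, 7, 2, 9, 11, 4, 12, 10, 14, 15, 8, 16]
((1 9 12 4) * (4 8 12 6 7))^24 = (12)(1 4 7 6 9)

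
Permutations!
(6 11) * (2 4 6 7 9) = (2 4 6 11 7 9) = [0, 1, 4, 3, 6, 5, 11, 9, 8, 2, 10, 7]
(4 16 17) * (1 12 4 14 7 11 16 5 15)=(1 12 4 5 15)(7 11 16 17 14)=[0, 12, 2, 3, 5, 15, 6, 11, 8, 9, 10, 16, 4, 13, 7, 1, 17, 14]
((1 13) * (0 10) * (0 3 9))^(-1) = ((0 10 3 9)(1 13))^(-1) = (0 9 3 10)(1 13)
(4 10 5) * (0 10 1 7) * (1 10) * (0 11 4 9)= (0 1 7 11 4 10 5 9)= [1, 7, 2, 3, 10, 9, 6, 11, 8, 0, 5, 4]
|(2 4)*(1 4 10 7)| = 5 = |(1 4 2 10 7)|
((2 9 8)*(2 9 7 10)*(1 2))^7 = (1 10 7 2)(8 9) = ((1 2 7 10)(8 9))^7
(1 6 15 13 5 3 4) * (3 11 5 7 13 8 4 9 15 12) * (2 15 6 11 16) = [0, 11, 15, 9, 1, 16, 12, 13, 4, 6, 10, 5, 3, 7, 14, 8, 2] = (1 11 5 16 2 15 8 4)(3 9 6 12)(7 13)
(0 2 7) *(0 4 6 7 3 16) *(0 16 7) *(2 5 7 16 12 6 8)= (0 5 7 4 8 2 3 16 12 6)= [5, 1, 3, 16, 8, 7, 0, 4, 2, 9, 10, 11, 6, 13, 14, 15, 12]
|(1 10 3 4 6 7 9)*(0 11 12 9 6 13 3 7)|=|(0 11 12 9 1 10 7 6)(3 4 13)|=24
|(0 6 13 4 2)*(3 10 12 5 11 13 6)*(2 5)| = 20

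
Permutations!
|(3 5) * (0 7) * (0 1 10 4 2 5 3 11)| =8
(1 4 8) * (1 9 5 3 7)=(1 4 8 9 5 3 7)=[0, 4, 2, 7, 8, 3, 6, 1, 9, 5]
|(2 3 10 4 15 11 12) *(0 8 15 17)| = |(0 8 15 11 12 2 3 10 4 17)| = 10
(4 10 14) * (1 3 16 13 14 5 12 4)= (1 3 16 13 14)(4 10 5 12)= [0, 3, 2, 16, 10, 12, 6, 7, 8, 9, 5, 11, 4, 14, 1, 15, 13]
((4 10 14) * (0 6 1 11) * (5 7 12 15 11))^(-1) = ((0 6 1 5 7 12 15 11)(4 10 14))^(-1) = (0 11 15 12 7 5 1 6)(4 14 10)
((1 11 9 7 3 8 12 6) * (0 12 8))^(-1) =(0 3 7 9 11 1 6 12)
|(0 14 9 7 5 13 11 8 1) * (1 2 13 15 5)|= 20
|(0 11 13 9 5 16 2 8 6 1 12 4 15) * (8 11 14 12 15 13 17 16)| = 44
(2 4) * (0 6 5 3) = (0 6 5 3)(2 4) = [6, 1, 4, 0, 2, 3, 5]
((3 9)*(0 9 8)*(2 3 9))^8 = ((9)(0 2 3 8))^8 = (9)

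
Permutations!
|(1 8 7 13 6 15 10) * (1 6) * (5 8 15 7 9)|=|(1 15 10 6 7 13)(5 8 9)|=6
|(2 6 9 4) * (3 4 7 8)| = 7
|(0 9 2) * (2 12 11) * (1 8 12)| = 7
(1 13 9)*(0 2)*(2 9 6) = [9, 13, 0, 3, 4, 5, 2, 7, 8, 1, 10, 11, 12, 6] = (0 9 1 13 6 2)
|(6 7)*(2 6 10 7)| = 2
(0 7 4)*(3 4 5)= (0 7 5 3 4)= [7, 1, 2, 4, 0, 3, 6, 5]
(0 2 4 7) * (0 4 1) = [2, 0, 1, 3, 7, 5, 6, 4] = (0 2 1)(4 7)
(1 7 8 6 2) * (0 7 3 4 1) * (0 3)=(0 7 8 6 2 3 4 1)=[7, 0, 3, 4, 1, 5, 2, 8, 6]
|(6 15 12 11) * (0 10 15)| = |(0 10 15 12 11 6)| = 6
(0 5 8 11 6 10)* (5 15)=[15, 1, 2, 3, 4, 8, 10, 7, 11, 9, 0, 6, 12, 13, 14, 5]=(0 15 5 8 11 6 10)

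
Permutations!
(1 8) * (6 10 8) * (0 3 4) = [3, 6, 2, 4, 0, 5, 10, 7, 1, 9, 8] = (0 3 4)(1 6 10 8)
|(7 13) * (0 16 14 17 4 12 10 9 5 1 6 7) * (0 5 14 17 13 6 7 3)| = 14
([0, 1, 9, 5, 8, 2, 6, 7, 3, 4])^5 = (2 5 3 8 4 9)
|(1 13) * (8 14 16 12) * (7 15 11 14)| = 14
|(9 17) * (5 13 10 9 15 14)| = 7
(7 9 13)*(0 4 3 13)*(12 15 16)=(0 4 3 13 7 9)(12 15 16)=[4, 1, 2, 13, 3, 5, 6, 9, 8, 0, 10, 11, 15, 7, 14, 16, 12]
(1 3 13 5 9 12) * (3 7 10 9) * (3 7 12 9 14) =[0, 12, 2, 13, 4, 7, 6, 10, 8, 9, 14, 11, 1, 5, 3] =(1 12)(3 13 5 7 10 14)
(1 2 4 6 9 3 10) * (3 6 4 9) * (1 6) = (1 2 9)(3 10 6) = [0, 2, 9, 10, 4, 5, 3, 7, 8, 1, 6]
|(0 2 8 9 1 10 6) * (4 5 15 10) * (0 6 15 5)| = |(0 2 8 9 1 4)(10 15)| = 6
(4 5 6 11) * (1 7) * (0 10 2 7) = (0 10 2 7 1)(4 5 6 11) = [10, 0, 7, 3, 5, 6, 11, 1, 8, 9, 2, 4]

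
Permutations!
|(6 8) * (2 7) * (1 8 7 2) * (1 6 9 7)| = |(1 8 9 7 6)| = 5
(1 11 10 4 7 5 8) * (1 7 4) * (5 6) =(1 11 10)(5 8 7 6) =[0, 11, 2, 3, 4, 8, 5, 6, 7, 9, 1, 10]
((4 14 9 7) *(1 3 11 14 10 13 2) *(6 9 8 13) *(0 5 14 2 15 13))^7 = ((0 5 14 8)(1 3 11 2)(4 10 6 9 7)(13 15))^7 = (0 8 14 5)(1 2 11 3)(4 6 7 10 9)(13 15)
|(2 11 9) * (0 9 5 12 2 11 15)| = |(0 9 11 5 12 2 15)| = 7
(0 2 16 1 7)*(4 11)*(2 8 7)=(0 8 7)(1 2 16)(4 11)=[8, 2, 16, 3, 11, 5, 6, 0, 7, 9, 10, 4, 12, 13, 14, 15, 1]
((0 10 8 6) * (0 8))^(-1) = (0 10)(6 8)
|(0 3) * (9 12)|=|(0 3)(9 12)|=2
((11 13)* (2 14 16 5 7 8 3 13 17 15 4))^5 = ((2 14 16 5 7 8 3 13 11 17 15 4))^5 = (2 8 15 5 11 14 3 4 7 17 16 13)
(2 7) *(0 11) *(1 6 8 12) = (0 11)(1 6 8 12)(2 7) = [11, 6, 7, 3, 4, 5, 8, 2, 12, 9, 10, 0, 1]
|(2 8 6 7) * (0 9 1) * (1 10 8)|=8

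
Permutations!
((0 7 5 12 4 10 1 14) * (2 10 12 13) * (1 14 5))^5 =((0 7 1 5 13 2 10 14)(4 12))^5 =(0 2 1 14 13 7 10 5)(4 12)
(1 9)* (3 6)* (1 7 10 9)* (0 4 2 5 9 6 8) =(0 4 2 5 9 7 10 6 3 8) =[4, 1, 5, 8, 2, 9, 3, 10, 0, 7, 6]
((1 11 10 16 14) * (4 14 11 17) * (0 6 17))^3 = (0 4)(1 17)(6 14)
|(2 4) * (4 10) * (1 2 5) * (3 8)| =10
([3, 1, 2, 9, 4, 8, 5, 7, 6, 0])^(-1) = [9, 1, 2, 0, 4, 6, 8, 7, 5, 3]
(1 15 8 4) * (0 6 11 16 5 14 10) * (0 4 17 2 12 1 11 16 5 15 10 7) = [6, 10, 12, 3, 11, 14, 16, 0, 17, 9, 4, 5, 1, 13, 7, 8, 15, 2] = (0 6 16 15 8 17 2 12 1 10 4 11 5 14 7)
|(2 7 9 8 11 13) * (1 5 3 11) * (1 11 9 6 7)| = |(1 5 3 9 8 11 13 2)(6 7)| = 8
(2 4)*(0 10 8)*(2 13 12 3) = [10, 1, 4, 2, 13, 5, 6, 7, 0, 9, 8, 11, 3, 12] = (0 10 8)(2 4 13 12 3)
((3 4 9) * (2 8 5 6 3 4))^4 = (9)(2 3 6 5 8)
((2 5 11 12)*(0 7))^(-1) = (0 7)(2 12 11 5)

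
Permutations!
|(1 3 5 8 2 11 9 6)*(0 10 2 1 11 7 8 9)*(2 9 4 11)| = 12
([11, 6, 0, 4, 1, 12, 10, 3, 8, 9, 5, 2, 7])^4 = (0 11 2)(1 12)(3 10)(4 5)(6 7)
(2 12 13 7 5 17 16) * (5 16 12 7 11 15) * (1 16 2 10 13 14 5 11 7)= [0, 16, 1, 3, 4, 17, 6, 2, 8, 9, 13, 15, 14, 7, 5, 11, 10, 12]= (1 16 10 13 7 2)(5 17 12 14)(11 15)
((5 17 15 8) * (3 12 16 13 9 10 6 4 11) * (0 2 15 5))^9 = (0 2 15 8)(5 17)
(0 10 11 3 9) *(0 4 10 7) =(0 7)(3 9 4 10 11) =[7, 1, 2, 9, 10, 5, 6, 0, 8, 4, 11, 3]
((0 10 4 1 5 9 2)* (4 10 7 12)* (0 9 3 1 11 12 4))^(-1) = ((0 7 4 11 12)(1 5 3)(2 9))^(-1) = (0 12 11 4 7)(1 3 5)(2 9)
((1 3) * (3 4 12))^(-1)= (1 3 12 4)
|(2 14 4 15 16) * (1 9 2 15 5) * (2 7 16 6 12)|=|(1 9 7 16 15 6 12 2 14 4 5)|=11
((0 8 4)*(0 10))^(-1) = (0 10 4 8)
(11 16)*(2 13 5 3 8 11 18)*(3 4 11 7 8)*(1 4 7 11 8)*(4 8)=[0, 8, 13, 3, 4, 7, 6, 1, 11, 9, 10, 16, 12, 5, 14, 15, 18, 17, 2]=(1 8 11 16 18 2 13 5 7)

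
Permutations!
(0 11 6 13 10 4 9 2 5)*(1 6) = (0 11 1 6 13 10 4 9 2 5) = [11, 6, 5, 3, 9, 0, 13, 7, 8, 2, 4, 1, 12, 10]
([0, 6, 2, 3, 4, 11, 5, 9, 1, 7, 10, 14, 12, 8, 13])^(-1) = [0, 8, 2, 3, 4, 6, 1, 9, 13, 7, 10, 5, 12, 14, 11]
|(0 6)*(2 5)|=2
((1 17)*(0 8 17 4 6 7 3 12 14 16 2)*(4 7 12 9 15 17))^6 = ((0 8 4 6 12 14 16 2)(1 7 3 9 15 17))^6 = (17)(0 16 12 4)(2 14 6 8)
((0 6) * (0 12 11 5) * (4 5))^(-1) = ((0 6 12 11 4 5))^(-1) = (0 5 4 11 12 6)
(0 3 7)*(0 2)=(0 3 7 2)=[3, 1, 0, 7, 4, 5, 6, 2]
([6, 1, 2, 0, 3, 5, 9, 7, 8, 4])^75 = [0, 1, 2, 3, 4, 5, 6, 7, 8, 9]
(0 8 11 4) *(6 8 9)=(0 9 6 8 11 4)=[9, 1, 2, 3, 0, 5, 8, 7, 11, 6, 10, 4]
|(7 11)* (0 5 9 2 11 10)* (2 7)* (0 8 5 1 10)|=|(0 1 10 8 5 9 7)(2 11)|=14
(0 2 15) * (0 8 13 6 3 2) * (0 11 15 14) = [11, 1, 14, 2, 4, 5, 3, 7, 13, 9, 10, 15, 12, 6, 0, 8] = (0 11 15 8 13 6 3 2 14)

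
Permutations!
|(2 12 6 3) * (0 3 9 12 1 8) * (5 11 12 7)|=|(0 3 2 1 8)(5 11 12 6 9 7)|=30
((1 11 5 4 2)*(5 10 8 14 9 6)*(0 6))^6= ((0 6 5 4 2 1 11 10 8 14 9))^6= (0 11 6 10 5 8 4 14 2 9 1)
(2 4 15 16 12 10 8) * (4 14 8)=(2 14 8)(4 15 16 12 10)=[0, 1, 14, 3, 15, 5, 6, 7, 2, 9, 4, 11, 10, 13, 8, 16, 12]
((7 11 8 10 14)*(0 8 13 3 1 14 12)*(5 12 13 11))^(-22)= (0 5 14 3 10)(1 13 8 12 7)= ((0 8 10 13 3 1 14 7 5 12))^(-22)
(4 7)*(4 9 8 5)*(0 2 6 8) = (0 2 6 8 5 4 7 9) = [2, 1, 6, 3, 7, 4, 8, 9, 5, 0]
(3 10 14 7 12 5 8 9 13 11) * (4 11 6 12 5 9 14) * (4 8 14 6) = [0, 1, 2, 10, 11, 14, 12, 5, 6, 13, 8, 3, 9, 4, 7] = (3 10 8 6 12 9 13 4 11)(5 14 7)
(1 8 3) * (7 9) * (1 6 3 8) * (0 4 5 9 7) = (0 4 5 9)(3 6) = [4, 1, 2, 6, 5, 9, 3, 7, 8, 0]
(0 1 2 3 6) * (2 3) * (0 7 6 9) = (0 1 3 9)(6 7) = [1, 3, 2, 9, 4, 5, 7, 6, 8, 0]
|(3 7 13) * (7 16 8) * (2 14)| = |(2 14)(3 16 8 7 13)| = 10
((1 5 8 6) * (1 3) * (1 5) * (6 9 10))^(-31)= ((3 5 8 9 10 6))^(-31)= (3 6 10 9 8 5)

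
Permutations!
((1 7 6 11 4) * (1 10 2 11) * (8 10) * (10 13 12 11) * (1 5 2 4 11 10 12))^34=((1 7 6 5 2 12 10 4 8 13))^34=(1 2 8 6 10)(4 7 12 13 5)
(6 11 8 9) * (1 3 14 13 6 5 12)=(1 3 14 13 6 11 8 9 5 12)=[0, 3, 2, 14, 4, 12, 11, 7, 9, 5, 10, 8, 1, 6, 13]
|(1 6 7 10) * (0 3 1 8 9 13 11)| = 10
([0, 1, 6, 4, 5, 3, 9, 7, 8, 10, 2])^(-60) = [0, 1, 2, 3, 4, 5, 6, 7, 8, 9, 10]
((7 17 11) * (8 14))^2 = (7 11 17)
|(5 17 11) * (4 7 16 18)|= |(4 7 16 18)(5 17 11)|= 12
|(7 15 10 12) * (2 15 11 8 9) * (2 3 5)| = |(2 15 10 12 7 11 8 9 3 5)| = 10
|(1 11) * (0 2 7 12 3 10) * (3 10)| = 10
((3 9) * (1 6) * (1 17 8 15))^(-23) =((1 6 17 8 15)(3 9))^(-23) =(1 17 15 6 8)(3 9)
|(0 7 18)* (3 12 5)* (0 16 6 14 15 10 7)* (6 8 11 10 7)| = |(3 12 5)(6 14 15 7 18 16 8 11 10)| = 9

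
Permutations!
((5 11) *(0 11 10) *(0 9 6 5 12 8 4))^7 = ((0 11 12 8 4)(5 10 9 6))^7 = (0 12 4 11 8)(5 6 9 10)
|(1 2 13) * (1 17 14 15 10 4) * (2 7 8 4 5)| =28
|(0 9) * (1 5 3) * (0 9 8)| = 6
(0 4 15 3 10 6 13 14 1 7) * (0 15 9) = [4, 7, 2, 10, 9, 5, 13, 15, 8, 0, 6, 11, 12, 14, 1, 3] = (0 4 9)(1 7 15 3 10 6 13 14)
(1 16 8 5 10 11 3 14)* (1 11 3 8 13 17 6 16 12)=(1 12)(3 14 11 8 5 10)(6 16 13 17)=[0, 12, 2, 14, 4, 10, 16, 7, 5, 9, 3, 8, 1, 17, 11, 15, 13, 6]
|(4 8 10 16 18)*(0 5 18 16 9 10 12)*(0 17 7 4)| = |(0 5 18)(4 8 12 17 7)(9 10)| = 30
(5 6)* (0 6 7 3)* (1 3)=(0 6 5 7 1 3)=[6, 3, 2, 0, 4, 7, 5, 1]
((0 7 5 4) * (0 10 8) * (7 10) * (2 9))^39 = ((0 10 8)(2 9)(4 7 5))^39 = (10)(2 9)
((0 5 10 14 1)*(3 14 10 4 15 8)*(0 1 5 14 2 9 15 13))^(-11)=((0 14 5 4 13)(2 9 15 8 3))^(-11)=(0 13 4 5 14)(2 3 8 15 9)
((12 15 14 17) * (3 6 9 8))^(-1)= (3 8 9 6)(12 17 14 15)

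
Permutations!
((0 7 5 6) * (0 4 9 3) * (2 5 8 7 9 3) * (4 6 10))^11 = (0 10 9 4 2 3 5)(7 8) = ((0 9 2 5 10 4 3)(7 8))^11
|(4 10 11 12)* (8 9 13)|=12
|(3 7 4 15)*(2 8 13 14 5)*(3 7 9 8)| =21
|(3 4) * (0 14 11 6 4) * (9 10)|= 6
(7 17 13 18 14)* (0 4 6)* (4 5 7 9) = (0 5 7 17 13 18 14 9 4 6) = [5, 1, 2, 3, 6, 7, 0, 17, 8, 4, 10, 11, 12, 18, 9, 15, 16, 13, 14]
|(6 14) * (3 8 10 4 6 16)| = |(3 8 10 4 6 14 16)| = 7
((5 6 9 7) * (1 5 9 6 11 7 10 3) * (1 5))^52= ((3 5 11 7 9 10))^52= (3 9 11)(5 10 7)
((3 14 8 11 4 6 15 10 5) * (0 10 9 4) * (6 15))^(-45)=((0 10 5 3 14 8 11)(4 15 9))^(-45)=(15)(0 14 10 8 5 11 3)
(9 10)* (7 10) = (7 10 9) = [0, 1, 2, 3, 4, 5, 6, 10, 8, 7, 9]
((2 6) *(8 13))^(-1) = (2 6)(8 13)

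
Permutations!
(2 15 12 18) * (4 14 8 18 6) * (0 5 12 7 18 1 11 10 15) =(0 5 12 6 4 14 8 1 11 10 15 7 18 2) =[5, 11, 0, 3, 14, 12, 4, 18, 1, 9, 15, 10, 6, 13, 8, 7, 16, 17, 2]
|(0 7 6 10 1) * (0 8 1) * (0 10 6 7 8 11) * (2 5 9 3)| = |(0 8 1 11)(2 5 9 3)| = 4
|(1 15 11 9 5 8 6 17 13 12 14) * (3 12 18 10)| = |(1 15 11 9 5 8 6 17 13 18 10 3 12 14)| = 14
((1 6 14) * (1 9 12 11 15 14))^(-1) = (1 6)(9 14 15 11 12)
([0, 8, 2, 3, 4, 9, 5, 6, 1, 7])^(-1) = [0, 8, 2, 3, 4, 6, 7, 9, 1, 5]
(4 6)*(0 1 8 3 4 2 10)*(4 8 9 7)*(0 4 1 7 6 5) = (0 7 1 9 6 2 10 4 5)(3 8) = [7, 9, 10, 8, 5, 0, 2, 1, 3, 6, 4]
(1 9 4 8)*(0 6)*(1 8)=[6, 9, 2, 3, 1, 5, 0, 7, 8, 4]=(0 6)(1 9 4)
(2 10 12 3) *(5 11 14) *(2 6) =(2 10 12 3 6)(5 11 14) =[0, 1, 10, 6, 4, 11, 2, 7, 8, 9, 12, 14, 3, 13, 5]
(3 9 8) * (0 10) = (0 10)(3 9 8) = [10, 1, 2, 9, 4, 5, 6, 7, 3, 8, 0]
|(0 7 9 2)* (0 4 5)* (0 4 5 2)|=3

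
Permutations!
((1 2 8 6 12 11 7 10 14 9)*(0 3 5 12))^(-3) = ((0 3 5 12 11 7 10 14 9 1 2 8 6))^(-3) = (0 2 14 11 3 8 9 7 5 6 1 10 12)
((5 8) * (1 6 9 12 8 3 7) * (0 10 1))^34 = (0 9 3 1 8)(5 10 12 7 6)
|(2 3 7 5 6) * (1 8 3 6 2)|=7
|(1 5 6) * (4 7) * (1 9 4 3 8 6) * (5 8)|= 8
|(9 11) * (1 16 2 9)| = 5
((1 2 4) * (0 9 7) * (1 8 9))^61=(0 9 4 1 7 8 2)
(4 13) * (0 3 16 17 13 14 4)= (0 3 16 17 13)(4 14)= [3, 1, 2, 16, 14, 5, 6, 7, 8, 9, 10, 11, 12, 0, 4, 15, 17, 13]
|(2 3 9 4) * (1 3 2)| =|(1 3 9 4)| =4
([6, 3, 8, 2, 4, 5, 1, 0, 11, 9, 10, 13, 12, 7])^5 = (0 8 6 11 1 13 3 7 2)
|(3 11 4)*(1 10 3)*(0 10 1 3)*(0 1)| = 3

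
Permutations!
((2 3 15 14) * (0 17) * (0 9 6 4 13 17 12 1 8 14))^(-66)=((0 12 1 8 14 2 3 15)(4 13 17 9 6))^(-66)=(0 3 14 1)(2 8 12 15)(4 6 9 17 13)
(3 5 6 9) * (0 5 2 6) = (0 5)(2 6 9 3) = [5, 1, 6, 2, 4, 0, 9, 7, 8, 3]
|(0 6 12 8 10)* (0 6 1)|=|(0 1)(6 12 8 10)|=4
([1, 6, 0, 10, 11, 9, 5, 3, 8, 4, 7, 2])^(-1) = (0 2 11 4 9 5 6 1)(3 7 10)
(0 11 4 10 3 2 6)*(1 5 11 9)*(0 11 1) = (0 9)(1 5)(2 6 11 4 10 3) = [9, 5, 6, 2, 10, 1, 11, 7, 8, 0, 3, 4]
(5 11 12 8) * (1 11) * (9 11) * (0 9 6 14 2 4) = (0 9 11 12 8 5 1 6 14 2 4) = [9, 6, 4, 3, 0, 1, 14, 7, 5, 11, 10, 12, 8, 13, 2]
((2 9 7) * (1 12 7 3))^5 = (1 3 9 2 7 12)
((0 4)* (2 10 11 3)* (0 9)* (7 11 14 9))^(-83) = ((0 4 7 11 3 2 10 14 9))^(-83) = (0 14 2 11 4 9 10 3 7)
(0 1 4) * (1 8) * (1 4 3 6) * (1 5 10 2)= (0 8 4)(1 3 6 5 10 2)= [8, 3, 1, 6, 0, 10, 5, 7, 4, 9, 2]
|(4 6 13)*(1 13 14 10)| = |(1 13 4 6 14 10)| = 6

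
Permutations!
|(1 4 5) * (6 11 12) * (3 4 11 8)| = 8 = |(1 11 12 6 8 3 4 5)|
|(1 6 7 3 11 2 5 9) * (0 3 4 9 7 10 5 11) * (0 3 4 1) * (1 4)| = |(0 1 6 10 5 7 4 9)(2 11)| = 8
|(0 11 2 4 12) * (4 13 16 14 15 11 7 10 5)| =|(0 7 10 5 4 12)(2 13 16 14 15 11)| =6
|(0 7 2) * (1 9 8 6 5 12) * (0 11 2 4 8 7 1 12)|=8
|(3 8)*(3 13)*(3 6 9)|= |(3 8 13 6 9)|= 5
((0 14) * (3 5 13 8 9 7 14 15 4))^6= (0 8 4 7 5)(3 14 13 15 9)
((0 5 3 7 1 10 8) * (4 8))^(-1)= (0 8 4 10 1 7 3 5)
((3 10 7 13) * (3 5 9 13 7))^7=(3 10)(5 9 13)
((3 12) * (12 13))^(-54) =((3 13 12))^(-54) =(13)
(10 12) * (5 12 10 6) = (5 12 6) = [0, 1, 2, 3, 4, 12, 5, 7, 8, 9, 10, 11, 6]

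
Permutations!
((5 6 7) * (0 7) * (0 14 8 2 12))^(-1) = ((0 7 5 6 14 8 2 12))^(-1) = (0 12 2 8 14 6 5 7)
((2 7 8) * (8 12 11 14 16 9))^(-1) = (2 8 9 16 14 11 12 7)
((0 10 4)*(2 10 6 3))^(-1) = ((0 6 3 2 10 4))^(-1) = (0 4 10 2 3 6)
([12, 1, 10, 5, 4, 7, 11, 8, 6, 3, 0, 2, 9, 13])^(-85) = (13)(0 3 8 2 12 5 6 10 9 7 11)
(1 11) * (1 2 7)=(1 11 2 7)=[0, 11, 7, 3, 4, 5, 6, 1, 8, 9, 10, 2]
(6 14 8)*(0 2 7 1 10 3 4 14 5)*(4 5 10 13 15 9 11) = [2, 13, 7, 5, 14, 0, 10, 1, 6, 11, 3, 4, 12, 15, 8, 9] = (0 2 7 1 13 15 9 11 4 14 8 6 10 3 5)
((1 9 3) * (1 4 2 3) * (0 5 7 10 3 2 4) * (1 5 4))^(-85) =(0 9 10 4 5 3 1 7)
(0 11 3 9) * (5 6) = (0 11 3 9)(5 6) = [11, 1, 2, 9, 4, 6, 5, 7, 8, 0, 10, 3]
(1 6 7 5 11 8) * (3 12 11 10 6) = (1 3 12 11 8)(5 10 6 7) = [0, 3, 2, 12, 4, 10, 7, 5, 1, 9, 6, 8, 11]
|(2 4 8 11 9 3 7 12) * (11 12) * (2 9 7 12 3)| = |(2 4 8 3 12 9)(7 11)| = 6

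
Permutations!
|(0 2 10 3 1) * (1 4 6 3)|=12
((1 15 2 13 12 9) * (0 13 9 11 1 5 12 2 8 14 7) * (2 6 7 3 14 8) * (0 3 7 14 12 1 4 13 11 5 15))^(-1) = (0 1 5 12 3 7 14 6 13 4 11)(2 15 9)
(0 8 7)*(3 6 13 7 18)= (0 8 18 3 6 13 7)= [8, 1, 2, 6, 4, 5, 13, 0, 18, 9, 10, 11, 12, 7, 14, 15, 16, 17, 3]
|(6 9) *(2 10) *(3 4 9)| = |(2 10)(3 4 9 6)| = 4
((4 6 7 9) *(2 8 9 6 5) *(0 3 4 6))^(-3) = ((0 3 4 5 2 8 9 6 7))^(-3) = (0 9 5)(2 3 6)(4 7 8)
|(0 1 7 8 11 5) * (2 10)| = 6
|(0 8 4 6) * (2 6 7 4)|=4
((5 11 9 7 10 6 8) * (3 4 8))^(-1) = (3 6 10 7 9 11 5 8 4)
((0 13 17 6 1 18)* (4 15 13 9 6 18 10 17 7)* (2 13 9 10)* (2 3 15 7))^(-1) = ((0 10 17 18)(1 3 15 9 6)(2 13)(4 7))^(-1) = (0 18 17 10)(1 6 9 15 3)(2 13)(4 7)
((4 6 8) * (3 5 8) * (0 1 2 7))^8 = ((0 1 2 7)(3 5 8 4 6))^8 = (3 4 5 6 8)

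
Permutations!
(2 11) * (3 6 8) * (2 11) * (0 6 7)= (11)(0 6 8 3 7)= [6, 1, 2, 7, 4, 5, 8, 0, 3, 9, 10, 11]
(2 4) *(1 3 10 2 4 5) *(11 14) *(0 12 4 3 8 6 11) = (0 12 4 3 10 2 5 1 8 6 11 14) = [12, 8, 5, 10, 3, 1, 11, 7, 6, 9, 2, 14, 4, 13, 0]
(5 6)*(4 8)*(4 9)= (4 8 9)(5 6)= [0, 1, 2, 3, 8, 6, 5, 7, 9, 4]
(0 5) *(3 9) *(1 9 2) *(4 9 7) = (0 5)(1 7 4 9 3 2) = [5, 7, 1, 2, 9, 0, 6, 4, 8, 3]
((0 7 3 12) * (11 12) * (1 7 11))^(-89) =((0 11 12)(1 7 3))^(-89) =(0 11 12)(1 7 3)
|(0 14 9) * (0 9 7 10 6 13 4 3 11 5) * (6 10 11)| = |(0 14 7 11 5)(3 6 13 4)| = 20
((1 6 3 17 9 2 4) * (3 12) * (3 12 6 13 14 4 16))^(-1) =(1 4 14 13)(2 9 17 3 16)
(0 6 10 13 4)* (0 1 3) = (0 6 10 13 4 1 3) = [6, 3, 2, 0, 1, 5, 10, 7, 8, 9, 13, 11, 12, 4]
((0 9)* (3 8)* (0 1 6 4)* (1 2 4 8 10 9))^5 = (0 10 1 9 6 2 8 4 3)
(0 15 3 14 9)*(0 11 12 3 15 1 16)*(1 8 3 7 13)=(0 8 3 14 9 11 12 7 13 1 16)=[8, 16, 2, 14, 4, 5, 6, 13, 3, 11, 10, 12, 7, 1, 9, 15, 0]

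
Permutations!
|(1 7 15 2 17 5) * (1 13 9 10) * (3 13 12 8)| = |(1 7 15 2 17 5 12 8 3 13 9 10)| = 12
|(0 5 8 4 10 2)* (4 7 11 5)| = 4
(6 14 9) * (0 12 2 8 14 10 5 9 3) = (0 12 2 8 14 3)(5 9 6 10) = [12, 1, 8, 0, 4, 9, 10, 7, 14, 6, 5, 11, 2, 13, 3]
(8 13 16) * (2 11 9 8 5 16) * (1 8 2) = (1 8 13)(2 11 9)(5 16) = [0, 8, 11, 3, 4, 16, 6, 7, 13, 2, 10, 9, 12, 1, 14, 15, 5]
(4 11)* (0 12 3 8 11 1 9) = (0 12 3 8 11 4 1 9) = [12, 9, 2, 8, 1, 5, 6, 7, 11, 0, 10, 4, 3]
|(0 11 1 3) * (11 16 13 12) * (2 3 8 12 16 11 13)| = |(0 11 1 8 12 13 16 2 3)| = 9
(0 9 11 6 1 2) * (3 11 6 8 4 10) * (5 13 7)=[9, 2, 0, 11, 10, 13, 1, 5, 4, 6, 3, 8, 12, 7]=(0 9 6 1 2)(3 11 8 4 10)(5 13 7)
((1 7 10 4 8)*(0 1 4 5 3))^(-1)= ((0 1 7 10 5 3)(4 8))^(-1)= (0 3 5 10 7 1)(4 8)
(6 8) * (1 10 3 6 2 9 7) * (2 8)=(1 10 3 6 2 9 7)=[0, 10, 9, 6, 4, 5, 2, 1, 8, 7, 3]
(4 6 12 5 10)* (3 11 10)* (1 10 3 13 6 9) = (1 10 4 9)(3 11)(5 13 6 12) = [0, 10, 2, 11, 9, 13, 12, 7, 8, 1, 4, 3, 5, 6]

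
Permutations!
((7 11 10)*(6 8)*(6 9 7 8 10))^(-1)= (6 11 7 9 8 10)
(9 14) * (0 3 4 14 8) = (0 3 4 14 9 8) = [3, 1, 2, 4, 14, 5, 6, 7, 0, 8, 10, 11, 12, 13, 9]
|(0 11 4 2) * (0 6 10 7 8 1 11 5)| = |(0 5)(1 11 4 2 6 10 7 8)| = 8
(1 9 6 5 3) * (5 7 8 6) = [0, 9, 2, 1, 4, 3, 7, 8, 6, 5] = (1 9 5 3)(6 7 8)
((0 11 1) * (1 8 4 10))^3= ((0 11 8 4 10 1))^3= (0 4)(1 8)(10 11)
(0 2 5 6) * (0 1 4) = [2, 4, 5, 3, 0, 6, 1] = (0 2 5 6 1 4)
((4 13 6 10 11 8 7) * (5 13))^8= (13)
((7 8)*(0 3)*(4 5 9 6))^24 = (9)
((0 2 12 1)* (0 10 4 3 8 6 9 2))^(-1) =((1 10 4 3 8 6 9 2 12))^(-1) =(1 12 2 9 6 8 3 4 10)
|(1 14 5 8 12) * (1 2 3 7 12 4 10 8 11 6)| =60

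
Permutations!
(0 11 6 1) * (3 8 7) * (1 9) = [11, 0, 2, 8, 4, 5, 9, 3, 7, 1, 10, 6] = (0 11 6 9 1)(3 8 7)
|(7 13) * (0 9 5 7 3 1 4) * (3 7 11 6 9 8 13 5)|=|(0 8 13 7 5 11 6 9 3 1 4)|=11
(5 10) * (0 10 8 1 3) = (0 10 5 8 1 3) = [10, 3, 2, 0, 4, 8, 6, 7, 1, 9, 5]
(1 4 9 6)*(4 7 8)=(1 7 8 4 9 6)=[0, 7, 2, 3, 9, 5, 1, 8, 4, 6]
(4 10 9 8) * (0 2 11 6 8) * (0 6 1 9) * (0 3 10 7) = [2, 9, 11, 10, 7, 5, 8, 0, 4, 6, 3, 1] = (0 2 11 1 9 6 8 4 7)(3 10)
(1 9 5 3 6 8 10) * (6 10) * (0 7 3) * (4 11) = [7, 9, 2, 10, 11, 0, 8, 3, 6, 5, 1, 4] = (0 7 3 10 1 9 5)(4 11)(6 8)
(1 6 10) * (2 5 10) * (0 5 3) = (0 5 10 1 6 2 3) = [5, 6, 3, 0, 4, 10, 2, 7, 8, 9, 1]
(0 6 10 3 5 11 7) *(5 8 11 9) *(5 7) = [6, 1, 2, 8, 4, 9, 10, 0, 11, 7, 3, 5] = (0 6 10 3 8 11 5 9 7)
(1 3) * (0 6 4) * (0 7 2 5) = (0 6 4 7 2 5)(1 3) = [6, 3, 5, 1, 7, 0, 4, 2]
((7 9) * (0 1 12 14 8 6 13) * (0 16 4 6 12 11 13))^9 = (0 11 16 6 1 13 4)(7 9)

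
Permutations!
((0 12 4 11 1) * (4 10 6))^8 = ((0 12 10 6 4 11 1))^8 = (0 12 10 6 4 11 1)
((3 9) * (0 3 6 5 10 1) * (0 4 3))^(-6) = (1 4 3 9 6 5 10)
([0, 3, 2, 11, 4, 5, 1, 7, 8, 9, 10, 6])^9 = (1 3 11 6)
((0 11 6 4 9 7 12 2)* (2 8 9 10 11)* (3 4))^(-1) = (0 2)(3 6 11 10 4)(7 9 8 12)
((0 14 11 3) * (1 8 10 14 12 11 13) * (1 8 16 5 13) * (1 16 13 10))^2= (0 11)(1 8 13)(3 12)(5 14)(10 16)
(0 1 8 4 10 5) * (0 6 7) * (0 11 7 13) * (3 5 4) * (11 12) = [1, 8, 2, 5, 10, 6, 13, 12, 3, 9, 4, 7, 11, 0] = (0 1 8 3 5 6 13)(4 10)(7 12 11)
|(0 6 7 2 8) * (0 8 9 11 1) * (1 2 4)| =15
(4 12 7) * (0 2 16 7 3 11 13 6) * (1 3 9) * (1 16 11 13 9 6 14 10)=(0 2 11 9 16 7 4 12 6)(1 3 13 14 10)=[2, 3, 11, 13, 12, 5, 0, 4, 8, 16, 1, 9, 6, 14, 10, 15, 7]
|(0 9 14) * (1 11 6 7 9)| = |(0 1 11 6 7 9 14)| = 7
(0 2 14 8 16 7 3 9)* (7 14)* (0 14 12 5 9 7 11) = [2, 1, 11, 7, 4, 9, 6, 3, 16, 14, 10, 0, 5, 13, 8, 15, 12] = (0 2 11)(3 7)(5 9 14 8 16 12)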